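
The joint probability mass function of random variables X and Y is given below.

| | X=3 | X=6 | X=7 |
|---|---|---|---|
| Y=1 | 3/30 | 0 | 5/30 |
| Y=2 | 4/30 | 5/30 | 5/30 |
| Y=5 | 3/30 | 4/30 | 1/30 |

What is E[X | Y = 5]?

5

P(Y = 5) = 4/15.
Σ X·P over the event = 3·(3/30) + 6·(4/30) + 7·(1/30) = 4/3.
E[X | Y = 5] = (4/3) / (4/15) = 5.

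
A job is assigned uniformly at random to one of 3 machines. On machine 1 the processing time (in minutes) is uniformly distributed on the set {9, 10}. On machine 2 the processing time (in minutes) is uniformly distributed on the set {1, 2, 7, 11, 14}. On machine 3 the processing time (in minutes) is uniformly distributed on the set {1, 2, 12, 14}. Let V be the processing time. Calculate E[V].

E[V | machine 1] = (9+10)/2 = 19/2.
E[V | machine 2] = (1+2+7+11+14)/5 = 7.
E[V | machine 3] = (1+2+12+14)/4 = 29/4.
E[V] = (1/3)·(19/2) + (1/3)·(7) + (1/3)·(29/4) = 95/12.

95/12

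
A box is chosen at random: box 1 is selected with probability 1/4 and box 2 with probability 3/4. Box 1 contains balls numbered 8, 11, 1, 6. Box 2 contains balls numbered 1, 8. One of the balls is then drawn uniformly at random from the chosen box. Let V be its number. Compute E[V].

5

E[V | box 1] = (8+11+1+6)/4 = 13/2.
E[V | box 2] = (1+8)/2 = 9/2.
E[V] = (1/4)·(13/2) + (3/4)·(9/2) = 5.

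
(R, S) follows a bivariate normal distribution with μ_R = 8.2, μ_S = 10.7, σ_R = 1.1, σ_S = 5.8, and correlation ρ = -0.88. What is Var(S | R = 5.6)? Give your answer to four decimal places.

7.5892

Var(S | R=x) = (1 − ρ²)·σ_S².
Var(S | R=5.6) = (5.8)²·(1 − (-0.88)²) = 33.64·0.2256 = 7.5892.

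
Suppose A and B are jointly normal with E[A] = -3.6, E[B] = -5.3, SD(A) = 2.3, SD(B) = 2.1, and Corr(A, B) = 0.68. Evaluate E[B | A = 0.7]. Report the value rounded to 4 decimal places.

-2.6303

E[B | A=x] = μ_B + ρ(σ_B/σ_A)(x − μ_A) for jointly normal variables.
E[B | A=0.7] = -5.3 + (0.68)·(2.1/2.3)·(0.7 − (-3.6)) = -5.3 + (0.62087)·(4.3) = -2.6303.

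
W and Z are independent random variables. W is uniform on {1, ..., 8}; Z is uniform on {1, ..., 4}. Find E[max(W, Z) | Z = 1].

Outcomes with Z = 1: (1,1), (2,1), (3,1), (4,1), (5,1), (6,1), (7,1), (8,1), each with probability 1/32.
E[max(W, Z) | Z = 1] = (1 + 2 + 3 + 4 + 5 + 6 + 7 + 8) / 8 = 9/2.

9/2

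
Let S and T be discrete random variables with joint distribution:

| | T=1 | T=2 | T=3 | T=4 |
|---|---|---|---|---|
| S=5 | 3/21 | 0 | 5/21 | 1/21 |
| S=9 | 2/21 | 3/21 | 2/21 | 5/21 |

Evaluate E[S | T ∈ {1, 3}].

19/3

P(T ∈ {1, 3}) = 4/7.
Summing S·P(S=x,T=y) over the conditioning event gives 76/21.
E[S | T ∈ {1, 3}] = (76/21) / (4/7) = 19/3.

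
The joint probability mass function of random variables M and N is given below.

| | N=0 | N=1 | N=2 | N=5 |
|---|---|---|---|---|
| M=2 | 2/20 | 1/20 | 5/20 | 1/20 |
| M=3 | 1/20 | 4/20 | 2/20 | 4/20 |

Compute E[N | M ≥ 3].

28/11

P(M ≥ 3) = 11/20.
Σ N·P over the event = 0·(1/20) + 1·(4/20) + 2·(2/20) + 5·(4/20) = 7/5.
E[N | M ≥ 3] = (7/5) / (11/20) = 28/11.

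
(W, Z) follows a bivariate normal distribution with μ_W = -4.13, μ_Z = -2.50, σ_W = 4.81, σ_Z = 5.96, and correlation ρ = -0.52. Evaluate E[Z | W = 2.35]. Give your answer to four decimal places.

-6.6752

The regression of Z on W has slope ρ·σ_Z/σ_W and passes through (μ_W, μ_Z).
E[Z | W=2.35] = -2.50 + (-0.52)·(5.96/4.81)·(2.35 − (-4.13)) = -2.50 + (-0.64432)·(6.48) = -6.6752.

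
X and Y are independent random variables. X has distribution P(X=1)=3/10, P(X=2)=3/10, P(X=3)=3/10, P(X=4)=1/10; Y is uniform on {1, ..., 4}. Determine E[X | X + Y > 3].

P(X + Y > 3) = 31/40.
Summing X·P(x,y) over outcomes with X + Y > 3 gives 19/10.
E[X | X + Y > 3] = (19/10) / (31/40) = 76/31.

76/31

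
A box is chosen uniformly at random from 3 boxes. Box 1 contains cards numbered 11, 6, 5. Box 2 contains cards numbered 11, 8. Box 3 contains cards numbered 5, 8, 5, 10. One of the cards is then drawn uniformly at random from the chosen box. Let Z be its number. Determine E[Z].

E[Z | box 1] = (11+6+5)/3 = 22/3.
E[Z | box 2] = (11+8)/2 = 19/2.
E[Z | box 3] = (5+8+5+10)/4 = 7.
E[Z] = (1/3)·(22/3) + (1/3)·(19/2) + (1/3)·(7) = 143/18.

143/18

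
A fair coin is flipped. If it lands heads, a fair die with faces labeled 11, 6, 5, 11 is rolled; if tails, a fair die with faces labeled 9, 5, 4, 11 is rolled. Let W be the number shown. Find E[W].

31/4

E[W | heads] = (11+6+5+11)/4 = 33/4.
E[W | tails] = (9+5+4+11)/4 = 29/4.
E[W] = (1/2)·(33/4) + (1/2)·(29/4) = 31/4.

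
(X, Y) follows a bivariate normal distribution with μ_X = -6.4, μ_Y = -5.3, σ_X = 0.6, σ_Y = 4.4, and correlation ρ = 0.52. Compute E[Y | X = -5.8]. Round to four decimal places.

E[Y | X=x] = μ_Y + ρ(σ_Y/σ_X)(x − μ_X) for jointly normal variables.
E[Y | X=-5.8] = -5.3 + (0.52)·(4.4/0.6)·(-5.8 − (-6.4)) = -5.3 + (3.8133)·(0.6) = -3.0120.

-3.0120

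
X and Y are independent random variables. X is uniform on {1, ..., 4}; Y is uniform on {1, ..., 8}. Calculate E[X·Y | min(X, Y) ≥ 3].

77/4

P(min(X, Y) ≥ 3) = 3/8.
Summing XY·P(x,y) over outcomes with min(X, Y) ≥ 3 gives 231/32.
E[X·Y | min(X, Y) ≥ 3] = (231/32) / (3/8) = 77/4.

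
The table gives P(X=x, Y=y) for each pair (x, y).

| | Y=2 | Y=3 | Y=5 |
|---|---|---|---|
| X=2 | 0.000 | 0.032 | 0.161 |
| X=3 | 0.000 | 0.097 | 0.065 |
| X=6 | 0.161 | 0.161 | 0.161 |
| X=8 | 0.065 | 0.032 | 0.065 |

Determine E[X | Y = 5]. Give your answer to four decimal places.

4.4314

P(Y = 5) = 0.452.
Summing X·P(X=x,Y=y) over the conditioning event gives 2.003.
E[X | Y = 5] = (2.003) / (0.452) = 4.4314.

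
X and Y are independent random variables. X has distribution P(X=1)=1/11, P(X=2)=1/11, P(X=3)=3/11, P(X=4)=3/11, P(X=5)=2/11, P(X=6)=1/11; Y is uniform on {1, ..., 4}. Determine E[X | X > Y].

30/7

P(X > Y) = 7/11.
Summing X·P(x,y) over outcomes with X > Y gives 30/11.
E[X | X > Y] = (30/11) / (7/11) = 30/7.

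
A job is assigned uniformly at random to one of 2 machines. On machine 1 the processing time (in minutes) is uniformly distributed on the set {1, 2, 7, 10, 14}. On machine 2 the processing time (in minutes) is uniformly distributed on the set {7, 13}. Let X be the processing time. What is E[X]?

E[X | machine 1] = (1+2+7+10+14)/5 = 34/5.
E[X | machine 2] = (7+13)/2 = 10.
By the law of total expectation,
E[X] = (1/2)·(34/5) + (1/2)·(10) = 42/5.

42/5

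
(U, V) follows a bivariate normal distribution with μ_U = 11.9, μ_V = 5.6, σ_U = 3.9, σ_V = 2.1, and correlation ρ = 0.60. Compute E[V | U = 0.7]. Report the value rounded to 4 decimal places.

1.9815

The regression of V on U has slope ρ·σ_V/σ_U and passes through (μ_U, μ_V).
E[V | U=0.7] = 5.6 + (0.60)·(2.1/3.9)·(0.7 − (11.9)) = 5.6 + (0.32308)·(-11.2) = 1.9815.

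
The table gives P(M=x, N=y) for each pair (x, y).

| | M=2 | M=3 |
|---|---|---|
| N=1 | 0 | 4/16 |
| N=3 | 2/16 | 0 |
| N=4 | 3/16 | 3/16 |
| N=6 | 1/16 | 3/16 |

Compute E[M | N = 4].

5/2

P(N = 4) = 3/8.
Summing M·P(M=x,N=y) over the conditioning event gives 15/16.
E[M | N = 4] = (15/16) / (3/8) = 5/2.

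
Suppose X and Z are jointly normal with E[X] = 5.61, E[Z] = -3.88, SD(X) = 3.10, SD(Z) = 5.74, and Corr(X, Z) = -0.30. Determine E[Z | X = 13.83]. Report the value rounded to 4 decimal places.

E[Z | X=x] = μ_Z + ρ(σ_Z/σ_X)(x − μ_X) for jointly normal variables.
E[Z | X=13.83] = -3.88 + (-0.30)·(5.74/3.10)·(13.83 − (5.61)) = -3.88 + (-0.555484)·(8.22) = -8.4461.

-8.4461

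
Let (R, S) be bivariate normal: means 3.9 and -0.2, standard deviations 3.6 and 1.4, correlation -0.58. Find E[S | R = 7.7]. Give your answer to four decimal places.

-1.0571

For a bivariate normal, E[S | R=x] = μ_S + ρ·(σ_S/σ_R)·(x − μ_R).
E[S | R=7.7] = -0.2 + (-0.58)·(1.4/3.6)·(7.7 − (3.9)) = -0.2 + (-0.22556)·(3.8) = -1.0571.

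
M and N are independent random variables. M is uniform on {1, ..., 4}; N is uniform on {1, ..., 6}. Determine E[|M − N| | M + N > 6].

11/5

Outcomes with M + N > 6: (1,6), (2,5), (2,6), (3,4), (3,5), (3,6), (4,3), (4,4), (4,5), (4,6), each with probability 1/24.
E[|M − N| | M + N > 6] = (5 + 3 + 4 + 1 + 2 + 3 + 1 + 0 + 1 + 2) / 10 = 11/5.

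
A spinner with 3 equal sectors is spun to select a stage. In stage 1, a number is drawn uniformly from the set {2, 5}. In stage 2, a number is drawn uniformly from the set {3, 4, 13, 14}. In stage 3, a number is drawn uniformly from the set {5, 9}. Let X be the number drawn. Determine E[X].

E[X | stage 1] = (2+5)/2 = 7/2.
E[X | stage 2] = (3+4+13+14)/4 = 17/2.
E[X | stage 3] = (5+9)/2 = 7.
E[X] = (1/3)·(7/2) + (1/3)·(17/2) + (1/3)·(7) = 19/3.

19/3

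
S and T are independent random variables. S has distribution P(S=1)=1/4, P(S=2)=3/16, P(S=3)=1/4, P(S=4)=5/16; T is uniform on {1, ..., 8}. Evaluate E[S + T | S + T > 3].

P(S + T > 3) = 117/128.
Summing (S+T)·P(x,y) over outcomes with S + T > 3 gives 883/128.
E[S + T | S + T > 3] = (883/128) / (117/128) = 883/117.

883/117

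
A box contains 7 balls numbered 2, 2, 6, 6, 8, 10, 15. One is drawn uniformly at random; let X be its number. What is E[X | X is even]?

17/3

P(X is even) = 6/7.
Σ over the event: 2·2/7 + 6·2/7 + 8·1/7 + 10·1/7 = 34/7.
E[X | X is even] = (34/7) / (6/7) = 17/3.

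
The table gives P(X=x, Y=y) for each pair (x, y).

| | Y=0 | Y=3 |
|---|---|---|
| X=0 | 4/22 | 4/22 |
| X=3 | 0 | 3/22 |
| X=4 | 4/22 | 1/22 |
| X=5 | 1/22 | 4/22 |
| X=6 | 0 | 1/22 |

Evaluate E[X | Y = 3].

3

P(Y = 3) = 13/22.
Σ X·P over the event = 0·(4/22) + 3·(3/22) + 4·(1/22) + 5·(4/22) + 6·(1/22) = 39/22.
E[X | Y = 3] = (39/22) / (13/22) = 3.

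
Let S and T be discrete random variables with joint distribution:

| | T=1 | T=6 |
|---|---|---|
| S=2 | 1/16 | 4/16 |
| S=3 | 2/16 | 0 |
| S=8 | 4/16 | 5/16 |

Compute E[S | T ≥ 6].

16/3

P(T ≥ 6) = 9/16.
Σ S·P over the event = 2·(4/16) + 8·(5/16) = 3.
E[S | T ≥ 6] = (3) / (9/16) = 16/3.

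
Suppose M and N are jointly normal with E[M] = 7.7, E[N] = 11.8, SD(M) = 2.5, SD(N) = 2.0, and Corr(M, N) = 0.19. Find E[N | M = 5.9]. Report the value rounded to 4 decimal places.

The regression of N on M has slope ρ·σ_N/σ_M and passes through (μ_M, μ_N).
E[N | M=5.9] = 11.8 + (0.19)·(2.0/2.5)·(5.9 − (7.7)) = 11.8 + (0.152)·(-1.8) = 11.5264.

11.5264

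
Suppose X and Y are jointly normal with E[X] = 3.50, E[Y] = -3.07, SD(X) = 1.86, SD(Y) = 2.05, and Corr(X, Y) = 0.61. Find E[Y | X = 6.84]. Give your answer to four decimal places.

For a bivariate normal, E[Y | X=x] = μ_Y + ρ·(σ_Y/σ_X)·(x − μ_X).
E[Y | X=6.84] = -3.07 + (0.61)·(2.05/1.86)·(6.84 − (3.50)) = -3.07 + (0.67231)·(3.34) = -0.8245.

-0.8245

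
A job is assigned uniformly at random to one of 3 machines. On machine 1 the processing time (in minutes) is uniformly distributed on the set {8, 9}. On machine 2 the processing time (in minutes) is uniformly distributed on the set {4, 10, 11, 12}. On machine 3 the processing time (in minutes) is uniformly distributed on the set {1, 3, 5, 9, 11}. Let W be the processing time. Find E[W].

E[W | machine 1] = (8+9)/2 = 17/2.
E[W | machine 2] = (4+10+11+12)/4 = 37/4.
E[W | machine 3] = (1+3+5+9+11)/5 = 29/5.
By the law of total expectation,
E[W] = (1/3)·(17/2) + (1/3)·(37/4) + (1/3)·(29/5) = 157/20.

157/20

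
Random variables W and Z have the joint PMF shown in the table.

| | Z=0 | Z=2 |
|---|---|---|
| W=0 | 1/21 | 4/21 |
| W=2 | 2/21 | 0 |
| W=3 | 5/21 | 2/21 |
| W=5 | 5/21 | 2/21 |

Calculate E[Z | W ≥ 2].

P(W ≥ 2) = 16/21.
Σ Z·P over the event = 0·(2/21) + 0·(5/21) + 2·(2/21) + 0·(5/21) + 2·(2/21) = 8/21.
E[Z | W ≥ 2] = (8/21) / (16/21) = 1/2.

1/2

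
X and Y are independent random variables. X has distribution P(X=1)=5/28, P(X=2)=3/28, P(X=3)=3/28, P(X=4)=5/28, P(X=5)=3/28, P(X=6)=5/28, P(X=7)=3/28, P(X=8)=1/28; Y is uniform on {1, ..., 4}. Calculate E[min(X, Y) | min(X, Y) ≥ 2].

65/23

P(min(X, Y) ≥ 2) = 69/112.
Summing min(X,Y)·P(x,y) over outcomes with min(X, Y) ≥ 2 gives 195/112.
E[min(X, Y) | min(X, Y) ≥ 2] = (195/112) / (69/112) = 65/23.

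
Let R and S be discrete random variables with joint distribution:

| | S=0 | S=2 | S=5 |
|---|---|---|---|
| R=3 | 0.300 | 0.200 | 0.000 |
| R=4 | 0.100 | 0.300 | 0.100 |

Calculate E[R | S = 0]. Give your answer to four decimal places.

3.2500

P(S = 0) = 0.400.
Summing R·P(R=x,S=y) over the conditioning event gives 1.300.
E[R | S = 0] = (1.300) / (0.400) = 3.2500.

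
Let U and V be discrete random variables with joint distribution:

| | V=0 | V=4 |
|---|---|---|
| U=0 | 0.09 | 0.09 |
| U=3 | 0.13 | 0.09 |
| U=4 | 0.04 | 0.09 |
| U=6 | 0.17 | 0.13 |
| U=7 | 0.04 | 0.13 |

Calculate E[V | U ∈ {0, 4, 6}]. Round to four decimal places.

P(U ∈ {0, 4, 6}) = 0.61.
Summing V·P(U=x,V=y) over the conditioning event gives 1.24.
E[V | U ∈ {0, 4, 6}] = (1.24) / (0.61) = 2.0328.

2.0328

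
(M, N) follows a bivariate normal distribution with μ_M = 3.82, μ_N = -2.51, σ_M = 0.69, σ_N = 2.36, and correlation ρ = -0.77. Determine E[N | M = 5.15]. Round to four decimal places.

For a bivariate normal, E[N | M=x] = μ_N + ρ·(σ_N/σ_M)·(x − μ_M).
E[N | M=5.15] = -2.51 + (-0.77)·(2.36/0.69)·(5.15 − (3.82)) = -2.51 + (-2.6336)·(1.33) = -6.0127.

-6.0127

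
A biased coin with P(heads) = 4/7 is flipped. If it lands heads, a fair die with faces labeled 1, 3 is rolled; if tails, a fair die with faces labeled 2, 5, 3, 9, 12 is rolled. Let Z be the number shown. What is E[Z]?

E[Z | heads] = (1+3)/2 = 2.
E[Z | tails] = (2+5+3+9+12)/5 = 31/5.
By the law of total expectation,
E[Z] = (4/7)·(2) + (3/7)·(31/5) = 19/5.

19/5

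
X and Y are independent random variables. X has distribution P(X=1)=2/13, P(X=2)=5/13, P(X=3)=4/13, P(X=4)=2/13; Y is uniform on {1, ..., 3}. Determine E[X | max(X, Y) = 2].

11/6

P(max(X, Y) = 2) = 4/13.
Summing X·P(x,y) over outcomes with max(X, Y) = 2 gives 22/39.
E[X | max(X, Y) = 2] = (22/39) / (4/13) = 11/6.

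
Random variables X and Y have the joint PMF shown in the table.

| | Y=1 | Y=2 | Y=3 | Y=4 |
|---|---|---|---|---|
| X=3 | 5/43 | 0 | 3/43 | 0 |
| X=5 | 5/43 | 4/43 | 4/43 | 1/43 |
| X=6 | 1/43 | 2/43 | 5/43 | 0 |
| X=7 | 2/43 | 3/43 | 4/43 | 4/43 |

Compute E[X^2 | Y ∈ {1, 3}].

P(Y ∈ {1, 3}) = 29/43.
Σ X^2·P over the event = 9·(5/43) + 9·(3/43) + 25·(5/43) + 25·(4/43) + 36·(1/43) + 36·(5/43) + 49·(2/43) + 49·(4/43) = 807/43.
E[X^2 | Y ∈ {1, 3}] = (807/43) / (29/43) = 807/29.

807/29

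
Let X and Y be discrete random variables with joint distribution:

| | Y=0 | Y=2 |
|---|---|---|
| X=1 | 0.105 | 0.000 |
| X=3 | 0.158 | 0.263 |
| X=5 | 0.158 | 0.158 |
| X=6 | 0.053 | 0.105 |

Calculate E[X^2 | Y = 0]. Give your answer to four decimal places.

15.5802

P(Y = 0) = 0.474.
Σ X^2·P over the event = 1·(0.105) + 9·(0.158) + 25·(0.158) + 36·(0.053) = 7.385.
E[X^2 | Y = 0] = (7.385) / (0.474) = 15.5802.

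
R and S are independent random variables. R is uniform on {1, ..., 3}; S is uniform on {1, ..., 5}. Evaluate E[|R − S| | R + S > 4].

Outcomes with R + S > 4: (1,4), (1,5), (2,3), (2,4), (2,5), (3,2), (3,3), (3,4), (3,5), each with probability 1/15.
E[|R − S| | R + S > 4] = (3 + 4 + 1 + 2 + 3 + 1 + 0 + 1 + 2) / 9 = 17/9.

17/9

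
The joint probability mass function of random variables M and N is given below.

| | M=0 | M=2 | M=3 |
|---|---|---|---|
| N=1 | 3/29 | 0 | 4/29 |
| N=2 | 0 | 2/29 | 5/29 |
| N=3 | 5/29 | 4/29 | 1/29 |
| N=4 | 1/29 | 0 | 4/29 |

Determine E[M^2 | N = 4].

36/5

P(N = 4) = 5/29.
Σ M^2·P over the event = 0·(1/29) + 9·(4/29) = 36/29.
E[M^2 | N = 4] = (36/29) / (5/29) = 36/5.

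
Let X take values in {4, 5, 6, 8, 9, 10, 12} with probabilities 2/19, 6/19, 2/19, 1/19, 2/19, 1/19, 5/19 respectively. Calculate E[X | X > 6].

P(X > 6) = 9/19.
Σ over the event: 8·1/19 + 9·2/19 + 10·1/19 + 12·5/19 = 96/19.
E[X | X > 6] = (96/19) / (9/19) = 32/3.

32/3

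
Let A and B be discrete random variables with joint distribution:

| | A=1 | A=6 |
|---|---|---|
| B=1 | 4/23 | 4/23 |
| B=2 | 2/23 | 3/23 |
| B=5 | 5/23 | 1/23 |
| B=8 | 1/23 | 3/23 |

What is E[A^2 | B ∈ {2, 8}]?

73/3

P(B ∈ {2, 8}) = 9/23.
Σ A^2·P over the event = 1·(2/23) + 1·(1/23) + 36·(3/23) + 36·(3/23) = 219/23.
E[A^2 | B ∈ {2, 8}] = (219/23) / (9/23) = 73/3.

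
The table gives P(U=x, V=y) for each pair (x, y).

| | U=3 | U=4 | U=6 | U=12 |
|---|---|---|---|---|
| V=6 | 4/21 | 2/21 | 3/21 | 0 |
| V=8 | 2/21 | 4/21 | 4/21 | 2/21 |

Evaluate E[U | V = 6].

38/9

P(V = 6) = 3/7.
Summing U·P(U=x,V=y) over the conditioning event gives 38/21.
E[U | V = 6] = (38/21) / (3/7) = 38/9.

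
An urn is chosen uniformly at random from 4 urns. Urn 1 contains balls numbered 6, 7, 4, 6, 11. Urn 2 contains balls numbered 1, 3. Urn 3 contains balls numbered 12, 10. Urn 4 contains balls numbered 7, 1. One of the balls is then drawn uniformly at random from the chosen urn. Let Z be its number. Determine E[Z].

E[Z | urn 1] = (6+7+4+6+11)/5 = 34/5.
E[Z | urn 2] = (1+3)/2 = 2.
E[Z | urn 3] = (12+10)/2 = 11.
E[Z | urn 4] = (7+1)/2 = 4.
By the law of total expectation,
E[Z] = (1/4)·(34/5) + (1/4)·(2) + (1/4)·(11) + (1/4)·(4) = 119/20.

119/20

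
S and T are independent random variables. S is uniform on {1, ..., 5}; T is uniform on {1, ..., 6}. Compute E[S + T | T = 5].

8

P(T = 5) = 1/6.
Summing (S+T)·P(x,y) over outcomes with T = 5 gives 4/3.
E[S + T | T = 5] = (4/3) / (1/6) = 8.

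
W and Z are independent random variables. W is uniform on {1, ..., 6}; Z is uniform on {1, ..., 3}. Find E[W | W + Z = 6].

Outcomes with W + Z = 6: (3,3), (4,2), (5,1), each with probability 1/18.
E[W | W + Z = 6] = (3 + 4 + 5) / 3 = 4.

4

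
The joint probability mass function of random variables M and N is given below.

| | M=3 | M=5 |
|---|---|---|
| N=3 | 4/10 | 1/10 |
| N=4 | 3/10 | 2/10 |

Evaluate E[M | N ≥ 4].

19/5

P(N ≥ 4) = 1/2.
Σ M·P over the event = 3·(3/10) + 5·(2/10) = 19/10.
E[M | N ≥ 4] = (19/10) / (1/2) = 19/5.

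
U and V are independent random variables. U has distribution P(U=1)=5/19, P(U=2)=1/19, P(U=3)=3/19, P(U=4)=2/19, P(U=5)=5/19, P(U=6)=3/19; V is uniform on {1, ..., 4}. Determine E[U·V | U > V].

P(U > V) = 45/76.
Summing UV·P(x,y) over outcomes with U > V gives 507/76.
E[U·V | U > V] = (507/76) / (45/76) = 169/15.

169/15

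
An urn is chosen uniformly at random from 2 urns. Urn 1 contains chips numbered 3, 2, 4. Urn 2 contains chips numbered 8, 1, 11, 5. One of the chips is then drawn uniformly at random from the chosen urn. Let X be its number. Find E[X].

E[X | urn 1] = (3+2+4)/3 = 3.
E[X | urn 2] = (8+1+11+5)/4 = 25/4.
By the law of total expectation,
E[X] = (1/2)·(3) + (1/2)·(25/4) = 37/8.

37/8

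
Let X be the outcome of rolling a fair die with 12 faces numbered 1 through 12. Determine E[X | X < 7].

Given X < 7, X is equally likely to be any of {1, 2, 3, 4, 5, 6}.
E[X | X < 7] = (1 + 2 + 3 + 4 + 5 + 6) / 6 = 7/2.

7/2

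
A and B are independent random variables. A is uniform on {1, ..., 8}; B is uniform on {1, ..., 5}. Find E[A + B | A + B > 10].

35/3

P(A + B > 10) = 3/20.
Summing (A+B)·P(x,y) over outcomes with A + B > 10 gives 7/4.
E[A + B | A + B > 10] = (7/4) / (3/20) = 35/3.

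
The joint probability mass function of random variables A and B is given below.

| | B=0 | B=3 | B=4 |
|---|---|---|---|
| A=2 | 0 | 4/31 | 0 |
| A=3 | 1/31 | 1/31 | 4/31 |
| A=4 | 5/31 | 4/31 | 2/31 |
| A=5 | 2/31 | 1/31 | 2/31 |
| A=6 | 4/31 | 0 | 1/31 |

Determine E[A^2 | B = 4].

P(B = 4) = 9/31.
Σ A^2·P over the event = 9·(4/31) + 16·(2/31) + 25·(2/31) + 36·(1/31) = 154/31.
E[A^2 | B = 4] = (154/31) / (9/31) = 154/9.

154/9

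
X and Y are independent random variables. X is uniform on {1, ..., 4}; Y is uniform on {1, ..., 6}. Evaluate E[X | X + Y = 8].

Outcomes with X + Y = 8: (2,6), (3,5), (4,4), each with probability 1/24.
E[X | X + Y = 8] = (2 + 3 + 4) / 3 = 3.

3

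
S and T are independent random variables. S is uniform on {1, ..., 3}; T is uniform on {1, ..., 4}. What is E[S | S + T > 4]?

7/3

Outcomes with S + T > 4: (1,4), (2,3), (2,4), (3,2), (3,3), (3,4), each with probability 1/12.
E[S | S + T > 4] = (1 + 2 + 2 + 3 + 3 + 3) / 6 = 7/3.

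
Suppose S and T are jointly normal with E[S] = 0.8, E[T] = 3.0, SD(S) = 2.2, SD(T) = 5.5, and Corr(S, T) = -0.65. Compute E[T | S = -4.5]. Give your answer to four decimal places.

11.6125

For a bivariate normal, E[T | S=x] = μ_T + ρ·(σ_T/σ_S)·(x − μ_S).
E[T | S=-4.5] = 3.0 + (-0.65)·(5.5/2.2)·(-4.5 − (0.8)) = 3.0 + (-1.625)·(-5.3) = 11.6125.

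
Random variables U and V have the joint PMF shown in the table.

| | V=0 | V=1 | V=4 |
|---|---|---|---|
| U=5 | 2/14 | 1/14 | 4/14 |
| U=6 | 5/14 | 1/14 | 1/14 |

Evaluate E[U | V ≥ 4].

P(V ≥ 4) = 5/14.
Σ U·P over the event = 5·(4/14) + 6·(1/14) = 13/7.
E[U | V ≥ 4] = (13/7) / (5/14) = 26/5.

26/5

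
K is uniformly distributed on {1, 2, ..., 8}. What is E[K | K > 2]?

Given K > 2, K is equally likely to be any of {3, 4, 5, 6, 7, 8}.
E[K | K > 2] = (3 + 4 + 5 + 6 + 7 + 8) / 6 = 11/2.

11/2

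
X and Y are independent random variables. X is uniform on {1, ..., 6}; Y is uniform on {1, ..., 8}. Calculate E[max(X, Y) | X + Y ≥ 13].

Outcomes with X + Y ≥ 13: (5,8), (6,7), (6,8), each with probability 1/48.
E[max(X, Y) | X + Y ≥ 13] = (8 + 7 + 8) / 3 = 23/3.

23/3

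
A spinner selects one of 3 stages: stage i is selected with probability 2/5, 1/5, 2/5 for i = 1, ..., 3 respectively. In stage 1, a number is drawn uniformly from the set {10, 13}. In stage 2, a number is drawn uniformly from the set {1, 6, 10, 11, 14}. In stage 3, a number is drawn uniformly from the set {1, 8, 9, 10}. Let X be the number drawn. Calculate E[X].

227/25

E[X | stage 1] = (10+13)/2 = 23/2.
E[X | stage 2] = (1+6+10+11+14)/5 = 42/5.
E[X | stage 3] = (1+8+9+10)/4 = 7.
E[X] = (2/5)·(23/2) + (1/5)·(42/5) + (2/5)·(7) = 227/25.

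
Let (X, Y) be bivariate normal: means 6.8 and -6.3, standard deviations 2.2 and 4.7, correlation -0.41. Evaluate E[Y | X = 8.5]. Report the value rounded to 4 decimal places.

The regression of Y on X has slope ρ·σ_Y/σ_X and passes through (μ_X, μ_Y).
E[Y | X=8.5] = -6.3 + (-0.41)·(4.7/2.2)·(8.5 − (6.8)) = -6.3 + (-0.87591)·(1.7) = -7.7890.

-7.7890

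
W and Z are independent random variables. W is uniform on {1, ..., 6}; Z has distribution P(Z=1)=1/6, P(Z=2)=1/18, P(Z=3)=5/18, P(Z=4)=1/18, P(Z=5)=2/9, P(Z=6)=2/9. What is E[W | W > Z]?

P(W > Z) = 10/27.
Summing W·P(x,y) over outcomes with W > Z gives 47/27.
E[W | W > Z] = (47/27) / (10/27) = 47/10.

47/10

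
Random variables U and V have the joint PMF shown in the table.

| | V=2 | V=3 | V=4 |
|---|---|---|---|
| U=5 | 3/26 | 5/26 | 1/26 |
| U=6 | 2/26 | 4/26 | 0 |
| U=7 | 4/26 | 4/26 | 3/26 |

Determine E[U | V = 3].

77/13

P(V = 3) = 1/2.
Σ U·P over the event = 5·(5/26) + 6·(4/26) + 7·(4/26) = 77/26.
E[U | V = 3] = (77/26) / (1/2) = 77/13.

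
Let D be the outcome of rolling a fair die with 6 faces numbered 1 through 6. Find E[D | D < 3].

Given D < 3, D is equally likely to be any of {1, 2}.
E[D | D < 3] = (1 + 2) / 2 = 3/2.

3/2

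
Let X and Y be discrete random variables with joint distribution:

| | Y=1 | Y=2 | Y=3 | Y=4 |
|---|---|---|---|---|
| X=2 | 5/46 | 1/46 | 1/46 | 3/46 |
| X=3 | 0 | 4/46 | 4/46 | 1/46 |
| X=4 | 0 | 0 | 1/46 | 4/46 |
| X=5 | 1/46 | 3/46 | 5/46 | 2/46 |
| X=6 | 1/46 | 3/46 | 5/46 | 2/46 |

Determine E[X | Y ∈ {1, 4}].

68/19

P(Y ∈ {1, 4}) = 19/46.
Σ X·P over the event = 2·(5/46) + 2·(3/46) + 3·(1/46) + 4·(4/46) + 5·(1/46) + 5·(2/46) + 6·(1/46) + 6·(2/46) = 34/23.
E[X | Y ∈ {1, 4}] = (34/23) / (19/46) = 68/19.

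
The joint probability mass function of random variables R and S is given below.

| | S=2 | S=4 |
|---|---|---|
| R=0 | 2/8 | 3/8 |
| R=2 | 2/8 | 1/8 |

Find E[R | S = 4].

P(S = 4) = 1/2.
Summing R·P(R=x,S=y) over the conditioning event gives 1/4.
E[R | S = 4] = (1/4) / (1/2) = 1/2.

1/2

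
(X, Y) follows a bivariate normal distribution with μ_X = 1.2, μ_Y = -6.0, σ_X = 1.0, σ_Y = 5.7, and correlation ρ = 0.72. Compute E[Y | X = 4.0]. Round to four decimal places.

For a bivariate normal, E[Y | X=x] = μ_Y + ρ·(σ_Y/σ_X)·(x − μ_X).
E[Y | X=4.0] = -6.0 + (0.72)·(5.7/1.0)·(4.0 − (1.2)) = -6.0 + (4.104)·(2.8) = 5.4912.

5.4912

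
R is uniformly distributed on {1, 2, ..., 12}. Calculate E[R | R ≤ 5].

Given R ≤ 5, R is equally likely to be any of {1, 2, 3, 4, 5}.
E[R | R ≤ 5] = (1 + 2 + 3 + 4 + 5) / 5 = 3.

3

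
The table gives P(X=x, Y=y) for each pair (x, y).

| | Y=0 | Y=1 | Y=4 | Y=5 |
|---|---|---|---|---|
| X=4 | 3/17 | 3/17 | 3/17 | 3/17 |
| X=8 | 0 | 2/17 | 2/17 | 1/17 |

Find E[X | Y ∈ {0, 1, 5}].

5

P(Y ∈ {0, 1, 5}) = 12/17.
Σ X·P over the event = 4·(3/17) + 4·(3/17) + 4·(3/17) + 8·(2/17) + 8·(1/17) = 60/17.
E[X | Y ∈ {0, 1, 5}] = (60/17) / (12/17) = 5.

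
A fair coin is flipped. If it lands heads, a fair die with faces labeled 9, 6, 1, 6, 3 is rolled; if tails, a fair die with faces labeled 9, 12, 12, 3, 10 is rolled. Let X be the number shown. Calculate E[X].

71/10

E[X | heads] = (9+6+1+6+3)/5 = 5.
E[X | tails] = (9+12+12+3+10)/5 = 46/5.
E[X] = (1/2)·(5) + (1/2)·(46/5) = 71/10.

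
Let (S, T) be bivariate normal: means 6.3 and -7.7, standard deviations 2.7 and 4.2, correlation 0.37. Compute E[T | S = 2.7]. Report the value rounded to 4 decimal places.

-9.7720

For a bivariate normal, E[T | S=x] = μ_T + ρ·(σ_T/σ_S)·(x − μ_S).
E[T | S=2.7] = -7.7 + (0.37)·(4.2/2.7)·(2.7 − (6.3)) = -7.7 + (0.57556)·(-3.6) = -9.7720.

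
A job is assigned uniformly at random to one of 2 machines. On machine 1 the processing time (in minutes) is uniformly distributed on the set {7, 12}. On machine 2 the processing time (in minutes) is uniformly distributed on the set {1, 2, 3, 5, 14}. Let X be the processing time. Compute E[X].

29/4

E[X | machine 1] = (7+12)/2 = 19/2.
E[X | machine 2] = (1+2+3+5+14)/5 = 5.
E[X] = (1/2)·(19/2) + (1/2)·(5) = 29/4.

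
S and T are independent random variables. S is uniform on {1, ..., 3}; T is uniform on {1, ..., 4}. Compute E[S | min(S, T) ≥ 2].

Outcomes with min(S, T) ≥ 2: (2,2), (2,3), (2,4), (3,2), (3,3), (3,4), each with probability 1/12.
E[S | min(S, T) ≥ 2] = (2 + 2 + 2 + 3 + 3 + 3) / 6 = 5/2.

5/2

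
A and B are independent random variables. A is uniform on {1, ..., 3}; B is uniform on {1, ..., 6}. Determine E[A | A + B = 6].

2

Outcomes with A + B = 6: (1,5), (2,4), (3,3), each with probability 1/18.
E[A | A + B = 6] = (1 + 2 + 3) / 3 = 2.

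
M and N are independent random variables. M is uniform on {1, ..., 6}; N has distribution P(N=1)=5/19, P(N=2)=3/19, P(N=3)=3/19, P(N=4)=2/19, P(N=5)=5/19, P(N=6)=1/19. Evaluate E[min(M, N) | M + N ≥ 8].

P(M + N ≥ 8) = 20/57.
Summing min(M,N)·P(x,y) over outcomes with M + N ≥ 8 gives 51/38.
E[min(M, N) | M + N ≥ 8] = (51/38) / (20/57) = 153/40.

153/40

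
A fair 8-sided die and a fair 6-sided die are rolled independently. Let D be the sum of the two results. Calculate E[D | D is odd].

8

P(D is odd) = 1/2.
Σ over the event: 3·1/24 + 5·1/12 + 7·1/8 + 9·1/8 + 11·1/12 + 13·1/24 = 4.
E[D | D is odd] = (4) / (1/2) = 8.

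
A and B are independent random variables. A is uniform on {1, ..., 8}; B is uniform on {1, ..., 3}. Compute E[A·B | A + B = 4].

10/3

Outcomes with A + B = 4: (1,3), (2,2), (3,1), each with probability 1/24.
E[A·B | A + B = 4] = (3 + 4 + 3) / 3 = 10/3.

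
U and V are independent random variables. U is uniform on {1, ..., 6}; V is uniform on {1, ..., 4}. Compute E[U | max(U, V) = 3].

Outcomes with max(U, V) = 3: (1,3), (2,3), (3,1), (3,2), (3,3), each with probability 1/24.
E[U | max(U, V) = 3] = (1 + 2 + 3 + 3 + 3) / 5 = 12/5.

12/5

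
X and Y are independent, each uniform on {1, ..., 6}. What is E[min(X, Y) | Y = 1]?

P(Y = 1) = 1/6.
Summing min(X,Y)·P(x,y) over outcomes with Y = 1 gives 1/6.
E[min(X, Y) | Y = 1] = (1/6) / (1/6) = 1.

1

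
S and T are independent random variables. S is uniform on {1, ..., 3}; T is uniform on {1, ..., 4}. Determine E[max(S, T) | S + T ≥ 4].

Outcomes with S + T ≥ 4: (1,3), (1,4), (2,2), (2,3), (2,4), (3,1), (3,2), (3,3), (3,4), each with probability 1/12.
E[max(S, T) | S + T ≥ 4] = (3 + 4 + 2 + 3 + 4 + 3 + 3 + 3 + 4) / 9 = 29/9.

29/9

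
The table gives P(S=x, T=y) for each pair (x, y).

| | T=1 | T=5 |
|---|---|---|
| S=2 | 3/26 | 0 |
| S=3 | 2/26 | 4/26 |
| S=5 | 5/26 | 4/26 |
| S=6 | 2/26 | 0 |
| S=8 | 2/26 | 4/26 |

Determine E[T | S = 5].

25/9

P(S = 5) = 9/26.
Summing T·P(S=x,T=y) over the conditioning event gives 25/26.
E[T | S = 5] = (25/26) / (9/26) = 25/9.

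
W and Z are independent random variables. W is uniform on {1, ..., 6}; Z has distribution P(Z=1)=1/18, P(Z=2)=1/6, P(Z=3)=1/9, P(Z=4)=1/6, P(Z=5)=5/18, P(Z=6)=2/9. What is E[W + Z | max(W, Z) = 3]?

P(max(W, Z) = 3) = 5/54.
Summing (W+Z)·P(x,y) over outcomes with max(W, Z) = 3 gives 49/108.
E[W + Z | max(W, Z) = 3] = (49/108) / (5/54) = 49/10.

49/10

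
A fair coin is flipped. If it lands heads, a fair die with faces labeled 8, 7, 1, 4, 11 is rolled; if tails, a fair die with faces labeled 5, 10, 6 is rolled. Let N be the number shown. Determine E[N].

E[N | heads] = (8+7+1+4+11)/5 = 31/5.
E[N | tails] = (5+10+6)/3 = 7.
By the law of total expectation,
E[N] = (1/2)·(31/5) + (1/2)·(7) = 33/5.

33/5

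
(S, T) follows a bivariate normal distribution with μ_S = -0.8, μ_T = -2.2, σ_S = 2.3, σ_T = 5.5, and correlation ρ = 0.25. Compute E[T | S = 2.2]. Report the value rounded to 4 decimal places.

The regression of T on S has slope ρ·σ_T/σ_S and passes through (μ_S, μ_T).
E[T | S=2.2] = -2.2 + (0.25)·(5.5/2.3)·(2.2 − (-0.8)) = -2.2 + (0.59783)·(3) = -0.4065.

-0.4065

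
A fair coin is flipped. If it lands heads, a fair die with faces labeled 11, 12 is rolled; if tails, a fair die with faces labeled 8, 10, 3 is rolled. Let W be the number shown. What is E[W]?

37/4

E[W | heads] = (11+12)/2 = 23/2.
E[W | tails] = (8+10+3)/3 = 7.
E[W] = (1/2)·(23/2) + (1/2)·(7) = 37/4.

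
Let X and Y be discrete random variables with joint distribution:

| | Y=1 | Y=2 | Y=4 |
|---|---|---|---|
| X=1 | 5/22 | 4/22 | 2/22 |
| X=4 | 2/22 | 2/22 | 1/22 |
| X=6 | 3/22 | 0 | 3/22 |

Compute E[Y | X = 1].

P(X = 1) = 1/2.
Σ Y·P over the event = 1·(5/22) + 2·(4/22) + 4·(2/22) = 21/22.
E[Y | X = 1] = (21/22) / (1/2) = 21/11.

21/11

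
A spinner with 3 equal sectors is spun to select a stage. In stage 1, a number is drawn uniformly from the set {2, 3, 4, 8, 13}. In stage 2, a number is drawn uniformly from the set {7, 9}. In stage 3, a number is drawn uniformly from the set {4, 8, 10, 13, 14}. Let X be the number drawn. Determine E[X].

E[X | stage 1] = (2+3+4+8+13)/5 = 6.
E[X | stage 2] = (7+9)/2 = 8.
E[X | stage 3] = (4+8+10+13+14)/5 = 49/5.
E[X] = (1/3)·(6) + (1/3)·(8) + (1/3)·(49/5) = 119/15.

119/15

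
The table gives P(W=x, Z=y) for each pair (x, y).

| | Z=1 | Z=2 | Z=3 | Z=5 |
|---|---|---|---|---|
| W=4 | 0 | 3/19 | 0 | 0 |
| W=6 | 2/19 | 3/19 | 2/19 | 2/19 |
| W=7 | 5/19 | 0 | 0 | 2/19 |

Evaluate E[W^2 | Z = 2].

26

P(Z = 2) = 6/19.
Summing W^2·P(W=x,Z=y) over the conditioning event gives 156/19.
E[W^2 | Z = 2] = (156/19) / (6/19) = 26.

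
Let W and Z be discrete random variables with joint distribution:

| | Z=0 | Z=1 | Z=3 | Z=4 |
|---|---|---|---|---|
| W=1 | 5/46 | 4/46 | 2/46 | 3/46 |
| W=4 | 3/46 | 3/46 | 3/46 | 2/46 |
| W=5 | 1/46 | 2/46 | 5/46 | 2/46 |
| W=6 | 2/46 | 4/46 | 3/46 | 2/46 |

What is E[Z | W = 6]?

P(W = 6) = 11/46.
Summing Z·P(W=x,Z=y) over the conditioning event gives 21/46.
E[Z | W = 6] = (21/46) / (11/46) = 21/11.

21/11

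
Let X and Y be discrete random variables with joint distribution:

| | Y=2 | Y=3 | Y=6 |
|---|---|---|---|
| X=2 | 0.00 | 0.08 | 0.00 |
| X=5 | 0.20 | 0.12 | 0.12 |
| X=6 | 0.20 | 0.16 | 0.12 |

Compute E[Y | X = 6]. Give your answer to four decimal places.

P(X = 6) = 0.48.
Σ Y·P over the event = 2·(0.20) + 3·(0.16) + 6·(0.12) = 1.60.
E[Y | X = 6] = (1.60) / (0.48) = 3.3333.

3.3333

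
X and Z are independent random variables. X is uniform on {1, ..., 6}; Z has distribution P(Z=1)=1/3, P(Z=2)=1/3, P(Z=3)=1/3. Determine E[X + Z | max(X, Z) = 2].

10/3

P(max(X, Z) = 2) = 1/6.
Summing (X+Z)·P(x,y) over outcomes with max(X, Z) = 2 gives 5/9.
E[X + Z | max(X, Z) = 2] = (5/9) / (1/6) = 10/3.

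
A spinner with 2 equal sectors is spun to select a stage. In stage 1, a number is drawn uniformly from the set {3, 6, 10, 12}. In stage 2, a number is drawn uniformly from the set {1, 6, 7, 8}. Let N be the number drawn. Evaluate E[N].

E[N | stage 1] = (3+6+10+12)/4 = 31/4.
E[N | stage 2] = (1+6+7+8)/4 = 11/2.
By the law of total expectation,
E[N] = (1/2)·(31/4) + (1/2)·(11/2) = 53/8.

53/8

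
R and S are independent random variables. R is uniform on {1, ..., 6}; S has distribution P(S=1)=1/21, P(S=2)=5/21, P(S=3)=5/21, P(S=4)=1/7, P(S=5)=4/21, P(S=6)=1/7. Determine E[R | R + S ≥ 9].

177/35

P(R + S ≥ 9) = 5/18.
Summing R·P(x,y) over outcomes with R + S ≥ 9 gives 59/42.
E[R | R + S ≥ 9] = (59/42) / (5/18) = 177/35.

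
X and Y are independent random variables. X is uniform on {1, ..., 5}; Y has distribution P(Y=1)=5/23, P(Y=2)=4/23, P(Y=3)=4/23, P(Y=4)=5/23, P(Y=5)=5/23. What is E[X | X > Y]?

P(X > Y) = 9/23.
Summing X·P(x,y) over outcomes with X > Y gives 179/115.
E[X | X > Y] = (179/115) / (9/23) = 179/45.

179/45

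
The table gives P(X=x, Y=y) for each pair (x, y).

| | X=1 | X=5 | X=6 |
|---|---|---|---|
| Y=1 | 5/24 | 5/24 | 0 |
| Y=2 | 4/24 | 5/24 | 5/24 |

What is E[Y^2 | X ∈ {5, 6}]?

P(X ∈ {5, 6}) = 5/8.
Σ Y^2·P over the event = 1·(5/24) + 4·(5/24) + 4·(5/24) = 15/8.
E[Y^2 | X ∈ {5, 6}] = (15/8) / (5/8) = 3.

3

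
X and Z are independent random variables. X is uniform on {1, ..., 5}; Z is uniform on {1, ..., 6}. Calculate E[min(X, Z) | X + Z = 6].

P(X + Z = 6) = 1/6.
Summing min(X,Z)·P(x,y) over outcomes with X + Z = 6 gives 3/10.
E[min(X, Z) | X + Z = 6] = (3/10) / (1/6) = 9/5.

9/5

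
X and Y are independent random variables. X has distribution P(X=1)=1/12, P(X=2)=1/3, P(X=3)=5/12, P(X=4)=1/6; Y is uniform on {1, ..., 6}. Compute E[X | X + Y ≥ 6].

P(X + Y ≥ 6) = 11/18.
Summing X·P(x,y) over outcomes with X + Y ≥ 6 gives 7/4.
E[X | X + Y ≥ 6] = (7/4) / (11/18) = 63/22.

63/22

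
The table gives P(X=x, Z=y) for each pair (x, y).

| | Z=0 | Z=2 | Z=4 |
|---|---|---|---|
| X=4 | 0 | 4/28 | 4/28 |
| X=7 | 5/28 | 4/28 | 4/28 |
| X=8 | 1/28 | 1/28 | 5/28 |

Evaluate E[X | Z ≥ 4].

84/13

P(Z ≥ 4) = 13/28.
Σ X·P over the event = 4·(4/28) + 7·(4/28) + 8·(5/28) = 3.
E[X | Z ≥ 4] = (3) / (13/28) = 84/13.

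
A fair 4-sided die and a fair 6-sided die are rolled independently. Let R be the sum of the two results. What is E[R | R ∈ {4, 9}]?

P(R ∈ {4, 9}) = 5/24.
Σ over the event: 4·1/8 + 9·1/12 = 5/4.
E[R | R ∈ {4, 9}] = (5/4) / (5/24) = 6.

6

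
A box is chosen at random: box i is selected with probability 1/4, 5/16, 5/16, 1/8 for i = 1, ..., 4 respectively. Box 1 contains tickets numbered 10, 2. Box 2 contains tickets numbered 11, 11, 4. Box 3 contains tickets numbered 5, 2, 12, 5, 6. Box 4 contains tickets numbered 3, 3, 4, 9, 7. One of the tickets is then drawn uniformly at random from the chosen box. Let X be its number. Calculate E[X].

E[X | box 1] = (10+2)/2 = 6.
E[X | box 2] = (11+11+4)/3 = 26/3.
E[X | box 3] = (5+2+12+5+6)/5 = 6.
E[X | box 4] = (3+3+4+9+7)/5 = 26/5.
By the law of total expectation,
E[X] = (1/4)·(6) + (5/16)·(26/3) + (5/16)·(6) + (1/8)·(26/5) = 101/15.

101/15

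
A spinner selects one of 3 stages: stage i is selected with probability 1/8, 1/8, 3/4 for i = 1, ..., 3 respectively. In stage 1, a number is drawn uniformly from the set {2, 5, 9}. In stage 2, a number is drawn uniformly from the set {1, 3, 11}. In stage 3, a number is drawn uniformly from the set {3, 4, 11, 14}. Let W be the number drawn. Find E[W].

175/24

E[W | stage 1] = (2+5+9)/3 = 16/3.
E[W | stage 2] = (1+3+11)/3 = 5.
E[W | stage 3] = (3+4+11+14)/4 = 8.
E[W] = (1/8)·(16/3) + (1/8)·(5) + (3/4)·(8) = 175/24.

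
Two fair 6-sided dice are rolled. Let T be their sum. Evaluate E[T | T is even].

7

P(T is even) = 1/2.
Σ over the event: 2·1/36 + 4·1/12 + 6·5/36 + 8·5/36 + 10·1/12 + 12·1/36 = 7/2.
E[T | T is even] = (7/2) / (1/2) = 7.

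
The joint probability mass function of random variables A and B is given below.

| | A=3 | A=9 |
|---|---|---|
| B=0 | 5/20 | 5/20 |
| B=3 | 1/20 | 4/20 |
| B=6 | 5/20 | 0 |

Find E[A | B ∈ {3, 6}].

P(B ∈ {3, 6}) = 1/2.
Σ A·P over the event = 3·(1/20) + 3·(5/20) + 9·(4/20) = 27/10.
E[A | B ∈ {3, 6}] = (27/10) / (1/2) = 27/5.

27/5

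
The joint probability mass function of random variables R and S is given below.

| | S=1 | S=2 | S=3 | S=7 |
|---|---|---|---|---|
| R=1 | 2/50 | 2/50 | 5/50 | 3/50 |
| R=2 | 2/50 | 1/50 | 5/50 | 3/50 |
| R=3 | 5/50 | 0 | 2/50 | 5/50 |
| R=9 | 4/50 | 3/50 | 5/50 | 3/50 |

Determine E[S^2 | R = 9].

P(R = 9) = 3/10.
Σ S^2·P over the event = 1·(4/50) + 4·(3/50) + 9·(5/50) + 49·(3/50) = 104/25.
E[S^2 | R = 9] = (104/25) / (3/10) = 208/15.

208/15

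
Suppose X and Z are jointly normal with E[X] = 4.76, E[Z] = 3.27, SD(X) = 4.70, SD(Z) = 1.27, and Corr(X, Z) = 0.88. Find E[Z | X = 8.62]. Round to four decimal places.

4.1879

For a bivariate normal, E[Z | X=x] = μ_Z + ρ·(σ_Z/σ_X)·(x − μ_X).
E[Z | X=8.62] = 3.27 + (0.88)·(1.27/4.70)·(8.62 − (4.76)) = 3.27 + (0.23779)·(3.86) = 4.1879.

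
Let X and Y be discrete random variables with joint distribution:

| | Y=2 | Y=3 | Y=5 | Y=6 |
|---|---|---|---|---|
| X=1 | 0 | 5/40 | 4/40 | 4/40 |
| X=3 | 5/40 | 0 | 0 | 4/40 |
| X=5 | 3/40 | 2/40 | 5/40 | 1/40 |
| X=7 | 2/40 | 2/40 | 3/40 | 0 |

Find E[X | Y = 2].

22/5

P(Y = 2) = 1/4.
Σ X·P over the event = 3·(5/40) + 5·(3/40) + 7·(2/40) = 11/10.
E[X | Y = 2] = (11/10) / (1/4) = 22/5.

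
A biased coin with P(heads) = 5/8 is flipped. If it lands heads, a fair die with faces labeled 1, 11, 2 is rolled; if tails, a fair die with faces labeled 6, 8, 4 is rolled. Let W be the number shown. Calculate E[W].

E[W | heads] = (1+11+2)/3 = 14/3.
E[W | tails] = (6+8+4)/3 = 6.
By the law of total expectation,
E[W] = (5/8)·(14/3) + (3/8)·(6) = 31/6.

31/6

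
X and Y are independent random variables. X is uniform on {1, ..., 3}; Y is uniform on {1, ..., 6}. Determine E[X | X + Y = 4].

2

Outcomes with X + Y = 4: (1,3), (2,2), (3,1), each with probability 1/18.
E[X | X + Y = 4] = (1 + 2 + 3) / 3 = 2.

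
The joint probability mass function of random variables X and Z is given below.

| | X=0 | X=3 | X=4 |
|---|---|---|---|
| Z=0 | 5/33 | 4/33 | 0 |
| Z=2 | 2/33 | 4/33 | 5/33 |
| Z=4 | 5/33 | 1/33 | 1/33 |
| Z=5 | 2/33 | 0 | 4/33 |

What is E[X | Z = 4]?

1

P(Z = 4) = 7/33.
Σ X·P over the event = 0·(5/33) + 3·(1/33) + 4·(1/33) = 7/33.
E[X | Z = 4] = (7/33) / (7/33) = 1.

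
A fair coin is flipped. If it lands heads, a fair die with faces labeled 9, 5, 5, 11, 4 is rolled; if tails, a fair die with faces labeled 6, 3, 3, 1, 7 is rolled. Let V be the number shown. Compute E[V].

27/5

E[V | heads] = (9+5+5+11+4)/5 = 34/5.
E[V | tails] = (6+3+3+1+7)/5 = 4.
By the law of total expectation,
E[V] = (1/2)·(34/5) + (1/2)·(4) = 27/5.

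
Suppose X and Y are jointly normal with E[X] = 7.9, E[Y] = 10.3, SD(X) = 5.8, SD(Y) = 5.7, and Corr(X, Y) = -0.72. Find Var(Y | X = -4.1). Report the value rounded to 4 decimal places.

The conditional variance in a bivariate normal is σ_Y²(1 − ρ²), independent of x.
Var(Y | X=-4.1) = (5.7)²·(1 − (-0.72)²) = 32.49·0.4816 = 15.6472.

15.6472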